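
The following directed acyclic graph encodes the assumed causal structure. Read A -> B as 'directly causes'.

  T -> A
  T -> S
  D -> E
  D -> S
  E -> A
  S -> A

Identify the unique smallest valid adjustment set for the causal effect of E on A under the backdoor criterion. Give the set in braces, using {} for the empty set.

{D}

Variables eligible for adjustment (non-descendants of E, excluding E and A): {D, S, T}.
Backdoor paths from E to A:
  P1: E <- D -> S <- T -> A
  P2: E <- D -> S -> A
The empty set is not sufficient: P2 (E <- D -> S -> A) has no collider blocking it and no conditioned non-collider, so it is open.
Try {D}:
  P1: blocked at fork node D ∈ conditioning set.
  P2: blocked at fork node D ∈ conditioning set.
{D} contains no descendant of E and blocks every backdoor path.
No other singleton works — e.g. {T} leaves P2 open — so {D} is the unique smallest valid adjustment set.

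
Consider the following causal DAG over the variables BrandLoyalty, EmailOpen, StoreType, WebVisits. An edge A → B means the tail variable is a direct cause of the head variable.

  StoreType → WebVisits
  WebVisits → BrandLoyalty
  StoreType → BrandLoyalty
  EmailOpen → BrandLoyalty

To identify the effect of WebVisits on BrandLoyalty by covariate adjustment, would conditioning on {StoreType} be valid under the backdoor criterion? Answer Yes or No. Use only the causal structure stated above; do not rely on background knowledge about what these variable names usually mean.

Backdoor paths from WebVisits to BrandLoyalty (paths whose first edge points into WebVisits):
  P1: WebVisits <- StoreType -> BrandLoyalty
Condition 1 (no descendant of WebVisits in the set): holds — descendants of WebVisits are {BrandLoyalty}; none are in {StoreType}.
Condition 2 (every backdoor path blocked by {StoreType}):
  P1: blocked at fork node StoreType ∈ conditioning set.
{StoreType} satisfies the backdoor criterion.

Yes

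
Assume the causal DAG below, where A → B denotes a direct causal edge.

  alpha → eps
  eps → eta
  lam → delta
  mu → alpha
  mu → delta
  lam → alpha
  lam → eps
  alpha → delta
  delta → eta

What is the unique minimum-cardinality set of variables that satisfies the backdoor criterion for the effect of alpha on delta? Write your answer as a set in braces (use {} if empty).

{lam, mu}

Variables eligible for adjustment (non-descendants of alpha, excluding alpha and delta): {lam, mu}.
Backdoor paths from alpha to delta:
  P1: alpha <- lam -> delta
  P2: alpha <- lam -> eps -> eta <- delta
  P3: alpha <- mu -> delta
The empty set is not sufficient: P1 (alpha <- lam -> delta) has no collider blocking it and no conditioned non-collider, so it is open.
Try {lam, mu}:
  P1: blocked at fork node lam ∈ conditioning set.
  P2: blocked at fork node lam ∈ conditioning set.
  P3: blocked at fork node mu ∈ conditioning set.
{lam, mu} contains no descendant of alpha and blocks every backdoor path.
Every element of {lam, mu} is needed (dropping lam leaves P1 open; dropping mu leaves P3 open), so no proper subset is valid.
Among all size-2 subsets of the eligible variables, only {lam, mu} blocks every backdoor path, so it is the unique smallest valid adjustment set.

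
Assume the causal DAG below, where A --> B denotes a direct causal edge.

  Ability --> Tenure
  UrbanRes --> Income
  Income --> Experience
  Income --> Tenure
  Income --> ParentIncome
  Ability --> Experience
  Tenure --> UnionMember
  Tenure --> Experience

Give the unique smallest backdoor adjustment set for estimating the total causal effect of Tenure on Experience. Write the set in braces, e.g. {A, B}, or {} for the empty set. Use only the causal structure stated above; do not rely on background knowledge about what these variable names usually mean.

{Ability, Income}

Variables eligible for adjustment (non-descendants of Tenure, excluding Tenure and Experience): {Ability, Income, ParentIncome, UrbanRes}.
Backdoor paths from Tenure to Experience:
  P1: Tenure <- Income -> Experience
  P2: Tenure <- Ability -> Experience
The empty set is not sufficient: P1 (Tenure <- Income -> Experience) has no collider blocking it and no conditioned non-collider, so it is open.
Try {Ability, Income}:
  P1: blocked at fork node Income ∈ conditioning set.
  P2: blocked at fork node Ability ∈ conditioning set.
{Ability, Income} contains no descendant of Tenure and blocks every backdoor path.
Every element of {Ability, Income} is needed (dropping Ability leaves P2 open; dropping Income leaves P1 open), so no proper subset is valid.
Among all size-2 subsets of the eligible variables, only {Ability, Income} blocks every backdoor path, so it is the unique smallest valid adjustment set.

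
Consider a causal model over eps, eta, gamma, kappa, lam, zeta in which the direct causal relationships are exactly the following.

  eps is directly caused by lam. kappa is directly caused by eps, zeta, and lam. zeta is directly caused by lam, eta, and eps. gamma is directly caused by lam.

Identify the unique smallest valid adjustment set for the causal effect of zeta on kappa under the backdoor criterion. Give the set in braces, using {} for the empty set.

{eps, lam}

Variables eligible for adjustment (non-descendants of zeta, excluding zeta and kappa): {eps, eta, gamma, lam}.
Backdoor paths from zeta to kappa:
  P1: zeta <- lam -> eps -> kappa
  P2: zeta <- lam -> kappa
  P3: zeta <- eps <- lam -> kappa
  P4: zeta <- eps -> kappa
The empty set is not sufficient: P1 (zeta <- lam -> eps -> kappa) has no collider blocking it and no conditioned non-collider, so it is open.
Try {eps, lam}:
  P1: blocked at fork node lam ∈ conditioning set.
  P2: blocked at fork node lam ∈ conditioning set.
  P3: blocked at chain node eps ∈ conditioning set.
  P4: blocked at fork node eps ∈ conditioning set.
{eps, lam} contains no descendant of zeta and blocks every backdoor path.
Every element of {eps, lam} is needed (dropping eps leaves P4 open; dropping lam leaves P2 open), so no proper subset is valid.
Among all size-2 subsets of the eligible variables, only {eps, lam} blocks every backdoor path, so it is the unique smallest valid adjustment set.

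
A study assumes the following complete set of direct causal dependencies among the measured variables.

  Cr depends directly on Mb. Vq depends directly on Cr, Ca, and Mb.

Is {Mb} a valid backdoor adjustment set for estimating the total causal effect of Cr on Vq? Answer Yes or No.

Yes

Backdoor paths from Cr to Vq (paths whose first edge points into Cr):
  P1: Cr <- Mb -> Vq
Condition 1 (no descendant of Cr in the set): holds — descendants of Cr are {Vq}; none are in {Mb}.
Condition 2 (every backdoor path blocked by {Mb}):
  P1: blocked at fork node Mb ∈ conditioning set.
{Mb} satisfies the backdoor criterion.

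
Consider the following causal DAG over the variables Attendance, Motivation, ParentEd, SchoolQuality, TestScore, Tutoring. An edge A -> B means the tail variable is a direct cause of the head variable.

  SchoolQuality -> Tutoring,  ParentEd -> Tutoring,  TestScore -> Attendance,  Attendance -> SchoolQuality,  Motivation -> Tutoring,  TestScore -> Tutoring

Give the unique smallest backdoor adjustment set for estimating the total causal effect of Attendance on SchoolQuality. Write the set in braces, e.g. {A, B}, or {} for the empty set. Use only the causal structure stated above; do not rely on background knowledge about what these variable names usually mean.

{}

Variables eligible for adjustment (non-descendants of Attendance, excluding Attendance and SchoolQuality): {Motivation, ParentEd, TestScore}.
Backdoor paths from Attendance to SchoolQuality:
  P1: Attendance <- TestScore -> Tutoring <- SchoolQuality
Each backdoor path contains an unconditioned collider, so every path is already blocked with the empty conditioning set:
  P1: blocked at collider Tutoring (neither it nor any descendant is in the conditioning set).
The empty set is therefore the unique smallest valid set.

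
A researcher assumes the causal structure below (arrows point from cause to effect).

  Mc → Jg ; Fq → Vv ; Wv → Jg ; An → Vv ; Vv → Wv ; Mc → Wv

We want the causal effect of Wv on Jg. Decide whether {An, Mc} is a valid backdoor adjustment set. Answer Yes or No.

Backdoor paths from Wv to Jg (paths whose first edge points into Wv):
  P1: Wv <- Mc -> Jg
Condition 1 (no descendant of Wv in the set): holds — descendants of Wv are {Jg}; none are in {An, Mc}.
Condition 2 (every backdoor path blocked by {An, Mc}):
  P1: blocked at fork node Mc ∈ conditioning set.
{An, Mc} satisfies the backdoor criterion.

Yes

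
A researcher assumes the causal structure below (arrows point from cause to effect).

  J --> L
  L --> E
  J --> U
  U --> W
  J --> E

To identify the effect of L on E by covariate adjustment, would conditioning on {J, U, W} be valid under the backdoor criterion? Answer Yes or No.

Backdoor paths from L to E (paths whose first edge points into L):
  P1: L <- J -> E
Condition 1 (no descendant of L in the set): holds — descendants of L are {E}; none are in {J, U, W}.
Condition 2 (every backdoor path blocked by {J, U, W}):
  P1: blocked at fork node J ∈ conditioning set.
{J, U, W} satisfies the backdoor criterion.

Yes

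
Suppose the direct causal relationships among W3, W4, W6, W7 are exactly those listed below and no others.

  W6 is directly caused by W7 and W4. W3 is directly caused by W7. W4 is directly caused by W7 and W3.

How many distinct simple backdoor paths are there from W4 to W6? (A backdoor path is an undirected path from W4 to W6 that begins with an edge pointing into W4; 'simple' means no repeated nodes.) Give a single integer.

A backdoor path from W4 to W6 is any simple undirected path whose first edge points into W4 (i.e. leaves W4 via a parent).
Parents of W4: {W3, W7}.
Enumerating:
  P1: W4 <- W7 -> W6
  P2: W4 <- W3 <- W7 -> W6
That exhausts the simple backdoor paths. Count: 2.

2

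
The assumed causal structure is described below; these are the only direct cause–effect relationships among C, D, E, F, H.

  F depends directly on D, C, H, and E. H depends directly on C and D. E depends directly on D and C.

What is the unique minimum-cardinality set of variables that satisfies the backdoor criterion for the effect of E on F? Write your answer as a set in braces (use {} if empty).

Variables eligible for adjustment (non-descendants of E, excluding E and F): {C, D, H}.
Backdoor paths from E to F:
  P1: E <- D -> H <- C -> F
  P2: E <- D -> H -> F
  P3: E <- D -> F
  P4: E <- C -> H <- D -> F
  P5: E <- C -> H -> F
  P6: E <- C -> F
The empty set is not sufficient: P2 (E <- D -> H -> F) has no collider blocking it and no conditioned non-collider, so it is open.
Try {C, D}:
  P1: blocked at fork node D ∈ conditioning set.
  P2: blocked at fork node D ∈ conditioning set.
  P3: blocked at fork node D ∈ conditioning set.
  P4: blocked at fork node C ∈ conditioning set.
  P5: blocked at fork node C ∈ conditioning set.
  P6: blocked at fork node C ∈ conditioning set.
{C, D} contains no descendant of E and blocks every backdoor path.
Every element of {C, D} is needed (dropping C leaves P5 open; dropping D leaves P2 open), so no proper subset is valid.
Among all size-2 subsets of the eligible variables, only {C, D} blocks every backdoor path, so it is the unique smallest valid adjustment set.

{C, D}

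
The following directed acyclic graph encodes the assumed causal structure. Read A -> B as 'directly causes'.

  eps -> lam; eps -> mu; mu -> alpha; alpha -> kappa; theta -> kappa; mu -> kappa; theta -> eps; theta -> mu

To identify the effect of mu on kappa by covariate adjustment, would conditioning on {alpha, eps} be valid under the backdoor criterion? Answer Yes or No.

Backdoor paths from mu to kappa (paths whose first edge points into mu):
  P1: mu <- theta -> kappa
  P2: mu <- eps <- theta -> kappa
Condition 1 (no descendant of mu in the set): FAILS — alpha is a descendant of mu.
Condition 2 (every backdoor path blocked by {alpha, eps}):
  P1: open — no interior node is in the conditioning set.
  P2: blocked at chain node eps ∈ conditioning set.
{alpha, eps} does not satisfy the backdoor criterion.

No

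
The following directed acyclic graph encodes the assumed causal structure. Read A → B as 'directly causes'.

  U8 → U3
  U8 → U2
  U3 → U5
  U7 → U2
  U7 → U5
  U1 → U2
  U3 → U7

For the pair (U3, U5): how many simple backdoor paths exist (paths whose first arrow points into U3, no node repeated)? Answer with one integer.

1

A backdoor path from U3 to U5 is any simple undirected path whose first edge points into U3 (i.e. leaves U3 via a parent).
Parents of U3: {U8}.
Enumerating:
  P1: U3 <- U8 -> U2 <- U7 -> U5
That exhausts the simple backdoor paths. Count: 1.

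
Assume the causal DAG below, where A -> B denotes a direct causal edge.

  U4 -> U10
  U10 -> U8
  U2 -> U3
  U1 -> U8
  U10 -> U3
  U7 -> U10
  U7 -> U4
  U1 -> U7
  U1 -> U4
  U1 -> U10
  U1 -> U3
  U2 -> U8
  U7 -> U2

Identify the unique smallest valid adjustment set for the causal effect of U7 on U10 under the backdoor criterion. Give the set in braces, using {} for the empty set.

{U1}

Variables eligible for adjustment (non-descendants of U7, excluding U7 and U10): {U1}.
Backdoor paths from U7 to U10:
  P1: U7 <- U1 -> U4 -> U10
  P2: U7 <- U1 -> U10
  P3: U7 <- U1 -> U3 <- U2 -> U8 <- U10
  P4: U7 <- U1 -> U3 <- U10
  P5: U7 <- U1 -> U8 <- U2 -> U3 <- U10
  P6: U7 <- U1 -> U8 <- U10
The empty set is not sufficient: P1 (U7 <- U1 -> U4 -> U10) has no collider blocking it and no conditioned non-collider, so it is open.
Try {U1}:
  P1: blocked at fork node U1 ∈ conditioning set.
  P2: blocked at fork node U1 ∈ conditioning set.
  P3: blocked at fork node U1 ∈ conditioning set.
  P4: blocked at fork node U1 ∈ conditioning set.
  P5: blocked at fork node U1 ∈ conditioning set.
  P6: blocked at fork node U1 ∈ conditioning set.
{U1} contains no descendant of U7 and blocks every backdoor path.
{U1} is the unique smallest valid adjustment set.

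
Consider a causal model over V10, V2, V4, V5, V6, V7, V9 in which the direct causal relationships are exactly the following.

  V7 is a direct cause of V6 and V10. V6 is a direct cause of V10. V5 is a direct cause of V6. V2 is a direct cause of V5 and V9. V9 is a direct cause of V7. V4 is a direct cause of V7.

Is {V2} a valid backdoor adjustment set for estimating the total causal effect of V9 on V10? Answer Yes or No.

Yes

Backdoor paths from V9 to V10 (paths whose first edge points into V9):
  P1: V9 <- V2 -> V5 -> V6 <- V7 -> V10
  P2: V9 <- V2 -> V5 -> V6 -> V10
Condition 1 (no descendant of V9 in the set): holds — descendants of V9 are {V10, V6, V7}; none are in {V2}.
Condition 2 (every backdoor path blocked by {V2}):
  P1: blocked at fork node V2 ∈ conditioning set.
  P2: blocked at fork node V2 ∈ conditioning set.
{V2} satisfies the backdoor criterion.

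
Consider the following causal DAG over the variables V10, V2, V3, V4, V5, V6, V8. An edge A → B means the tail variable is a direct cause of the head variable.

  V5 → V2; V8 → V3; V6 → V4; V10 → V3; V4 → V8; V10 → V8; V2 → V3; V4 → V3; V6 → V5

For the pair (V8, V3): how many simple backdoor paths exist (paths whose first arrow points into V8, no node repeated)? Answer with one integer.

A backdoor path from V8 to V3 is any simple undirected path whose first edge points into V8 (i.e. leaves V8 via a parent).
Parents of V8: {V10, V4}.
Enumerating:
  P1: V8 <- V10 -> V3
  P2: V8 <- V4 <- V6 -> V5 -> V2 -> V3
  P3: V8 <- V4 -> V3
That exhausts the simple backdoor paths. Count: 3.

3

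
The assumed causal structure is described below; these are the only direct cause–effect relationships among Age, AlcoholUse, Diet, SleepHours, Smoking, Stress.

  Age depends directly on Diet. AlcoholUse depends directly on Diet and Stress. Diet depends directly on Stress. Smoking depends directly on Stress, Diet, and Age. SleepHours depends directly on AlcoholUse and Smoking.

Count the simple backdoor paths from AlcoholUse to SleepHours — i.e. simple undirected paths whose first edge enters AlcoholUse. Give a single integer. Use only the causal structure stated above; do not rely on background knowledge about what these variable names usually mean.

A backdoor path from AlcoholUse to SleepHours is any simple undirected path whose first edge points into AlcoholUse (i.e. leaves AlcoholUse via a parent).
Parents of AlcoholUse: {Diet, Stress}.
Enumerating:
  P1: AlcoholUse <- Stress -> Diet -> Age -> Smoking -> SleepHours
  P2: AlcoholUse <- Stress -> Diet -> Smoking -> SleepHours
  P3: AlcoholUse <- Stress -> Smoking -> SleepHours
  P4: AlcoholUse <- Diet <- Stress -> Smoking -> SleepHours
  P5: AlcoholUse <- Diet -> Age -> Smoking -> SleepHours
  P6: AlcoholUse <- Diet -> Smoking -> SleepHours
That exhausts the simple backdoor paths. Count: 6.

6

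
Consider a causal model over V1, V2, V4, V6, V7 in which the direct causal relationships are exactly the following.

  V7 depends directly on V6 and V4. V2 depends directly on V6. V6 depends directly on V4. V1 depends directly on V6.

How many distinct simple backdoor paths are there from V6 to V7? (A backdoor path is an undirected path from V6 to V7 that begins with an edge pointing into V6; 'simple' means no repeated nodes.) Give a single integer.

1

A backdoor path from V6 to V7 is any simple undirected path whose first edge points into V6 (i.e. leaves V6 via a parent).
Parents of V6: {V4}.
Enumerating:
  P1: V6 <- V4 -> V7
That exhausts the simple backdoor paths. Count: 1.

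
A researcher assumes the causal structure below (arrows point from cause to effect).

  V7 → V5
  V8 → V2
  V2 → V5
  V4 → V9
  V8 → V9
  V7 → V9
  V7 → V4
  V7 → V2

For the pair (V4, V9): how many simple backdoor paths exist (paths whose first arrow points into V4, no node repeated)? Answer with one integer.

A backdoor path from V4 to V9 is any simple undirected path whose first edge points into V4 (i.e. leaves V4 via a parent).
Parents of V4: {V7}.
Enumerating:
  P1: V4 <- V7 -> V9
  P2: V4 <- V7 -> V2 <- V8 -> V9
  P3: V4 <- V7 -> V5 <- V2 <- V8 -> V9
That exhausts the simple backdoor paths. Count: 3.

3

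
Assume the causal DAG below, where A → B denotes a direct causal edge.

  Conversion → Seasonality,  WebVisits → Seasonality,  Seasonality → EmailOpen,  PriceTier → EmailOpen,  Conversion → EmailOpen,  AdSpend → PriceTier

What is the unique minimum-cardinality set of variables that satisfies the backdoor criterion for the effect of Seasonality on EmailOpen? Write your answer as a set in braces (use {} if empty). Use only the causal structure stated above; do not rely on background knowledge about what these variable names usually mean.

Variables eligible for adjustment (non-descendants of Seasonality, excluding Seasonality and EmailOpen): {AdSpend, Conversion, PriceTier, WebVisits}.
Backdoor paths from Seasonality to EmailOpen:
  P1: Seasonality <- Conversion -> EmailOpen
The empty set is not sufficient: P1 (Seasonality <- Conversion -> EmailOpen) has no collider blocking it and no conditioned non-collider, so it is open.
Try {Conversion}:
  P1: blocked at fork node Conversion ∈ conditioning set.
{Conversion} contains no descendant of Seasonality and blocks every backdoor path.
No other singleton works — e.g. {AdSpend} leaves P1 open — so {Conversion} is the unique smallest valid adjustment set.

{Conversion}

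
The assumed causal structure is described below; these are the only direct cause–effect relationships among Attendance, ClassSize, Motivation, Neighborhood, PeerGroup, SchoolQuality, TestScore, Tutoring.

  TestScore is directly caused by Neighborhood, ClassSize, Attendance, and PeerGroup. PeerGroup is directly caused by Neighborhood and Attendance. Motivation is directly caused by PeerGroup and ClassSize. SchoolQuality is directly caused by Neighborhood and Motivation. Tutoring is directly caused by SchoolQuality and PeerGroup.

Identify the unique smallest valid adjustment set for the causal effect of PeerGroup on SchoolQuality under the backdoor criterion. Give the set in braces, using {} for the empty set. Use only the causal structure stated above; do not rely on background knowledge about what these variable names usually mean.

{Neighborhood}

Variables eligible for adjustment (non-descendants of PeerGroup, excluding PeerGroup and SchoolQuality): {Attendance, ClassSize, Neighborhood}.
Backdoor paths from PeerGroup to SchoolQuality:
  P1: PeerGroup <- Neighborhood -> SchoolQuality
  P2: PeerGroup <- Neighborhood -> TestScore <- ClassSize -> Motivation -> SchoolQuality
  P3: PeerGroup <- Attendance -> TestScore <- Neighborhood -> SchoolQuality
  P4: PeerGroup <- Attendance -> TestScore <- ClassSize -> Motivation -> SchoolQuality
The empty set is not sufficient: P1 (PeerGroup <- Neighborhood -> SchoolQuality) has no collider blocking it and no conditioned non-collider, so it is open.
Try {Neighborhood}:
  P1: blocked at fork node Neighborhood ∈ conditioning set.
  P2: blocked at fork node Neighborhood ∈ conditioning set.
  P3: blocked at collider TestScore (neither it nor any descendant is in the conditioning set).
  P4: blocked at collider TestScore (neither it nor any descendant is in the conditioning set).
{Neighborhood} contains no descendant of PeerGroup and blocks every backdoor path.
No other singleton works — e.g. {ClassSize} leaves P1 open — so {Neighborhood} is the unique smallest valid adjustment set.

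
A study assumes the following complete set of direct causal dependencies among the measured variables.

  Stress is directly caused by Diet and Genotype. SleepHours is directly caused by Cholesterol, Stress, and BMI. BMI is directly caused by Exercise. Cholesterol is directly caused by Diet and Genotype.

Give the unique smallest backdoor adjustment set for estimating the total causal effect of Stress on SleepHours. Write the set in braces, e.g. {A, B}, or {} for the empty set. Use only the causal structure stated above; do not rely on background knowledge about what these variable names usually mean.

{Cholesterol}

Variables eligible for adjustment (non-descendants of Stress, excluding Stress and SleepHours): {BMI, Cholesterol, Diet, Exercise, Genotype}.
Backdoor paths from Stress to SleepHours:
  P1: Stress <- Diet -> Cholesterol -> SleepHours
  P2: Stress <- Genotype -> Cholesterol -> SleepHours
The empty set is not sufficient: P1 (Stress <- Diet -> Cholesterol -> SleepHours) has no collider blocking it and no conditioned non-collider, so it is open.
Try {Cholesterol}:
  P1: blocked at chain node Cholesterol ∈ conditioning set.
  P2: blocked at chain node Cholesterol ∈ conditioning set.
{Cholesterol} contains no descendant of Stress and blocks every backdoor path.
No other singleton works — e.g. {Diet} leaves P2 open — so {Cholesterol} is the unique smallest valid adjustment set.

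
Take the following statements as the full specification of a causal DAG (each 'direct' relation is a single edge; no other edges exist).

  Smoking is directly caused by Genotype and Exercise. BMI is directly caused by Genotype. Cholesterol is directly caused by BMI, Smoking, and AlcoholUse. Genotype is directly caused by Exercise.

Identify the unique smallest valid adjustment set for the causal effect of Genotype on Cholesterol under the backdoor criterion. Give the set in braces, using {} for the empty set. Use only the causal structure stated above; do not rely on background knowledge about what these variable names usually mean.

{Exercise}

Variables eligible for adjustment (non-descendants of Genotype, excluding Genotype and Cholesterol): {AlcoholUse, Exercise}.
Backdoor paths from Genotype to Cholesterol:
  P1: Genotype <- Exercise -> Smoking -> Cholesterol
The empty set is not sufficient: P1 (Genotype <- Exercise -> Smoking -> Cholesterol) has no collider blocking it and no conditioned non-collider, so it is open.
Try {Exercise}:
  P1: blocked at fork node Exercise ∈ conditioning set.
{Exercise} contains no descendant of Genotype and blocks every backdoor path.
No other singleton works — e.g. {AlcoholUse} leaves P1 open — so {Exercise} is the unique smallest valid adjustment set.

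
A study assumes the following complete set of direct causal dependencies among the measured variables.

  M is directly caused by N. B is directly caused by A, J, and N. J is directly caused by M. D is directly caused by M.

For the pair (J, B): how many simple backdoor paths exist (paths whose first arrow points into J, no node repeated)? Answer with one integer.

1

A backdoor path from J to B is any simple undirected path whose first edge points into J (i.e. leaves J via a parent).
Parents of J: {M}.
Enumerating:
  P1: J <- M <- N -> B
That exhausts the simple backdoor paths. Count: 1.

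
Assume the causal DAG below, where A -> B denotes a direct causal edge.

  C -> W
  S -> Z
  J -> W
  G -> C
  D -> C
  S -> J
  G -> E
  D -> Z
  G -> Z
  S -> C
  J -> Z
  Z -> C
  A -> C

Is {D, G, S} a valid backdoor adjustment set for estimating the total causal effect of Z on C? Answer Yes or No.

Yes

Backdoor paths from Z to C (paths whose first edge points into Z):
  P1: Z <- G -> C
  P2: Z <- D -> C
  P3: Z <- S -> J -> W <- C
  P4: Z <- S -> C
  P5: Z <- J <- S -> C
  P6: Z <- J -> W <- C
Condition 1 (no descendant of Z in the set): holds — descendants of Z are {C, W}; none are in {D, G, S}.
Condition 2 (every backdoor path blocked by {D, G, S}):
  P1: blocked at fork node G ∈ conditioning set.
  P2: blocked at fork node D ∈ conditioning set.
  P3: blocked at fork node S ∈ conditioning set.
  P4: blocked at fork node S ∈ conditioning set.
  P5: blocked at fork node S ∈ conditioning set.
  P6: blocked at collider W (neither it nor any descendant is in the conditioning set).
{D, G, S} satisfies the backdoor criterion.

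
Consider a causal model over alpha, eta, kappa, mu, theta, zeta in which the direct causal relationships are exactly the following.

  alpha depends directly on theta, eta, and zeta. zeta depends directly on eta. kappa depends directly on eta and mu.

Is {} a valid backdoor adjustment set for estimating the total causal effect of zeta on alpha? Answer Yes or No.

No

Backdoor paths from zeta to alpha (paths whose first edge points into zeta):
  P1: zeta <- eta -> alpha
Condition 1 (no descendant of zeta in the set): holds — descendants of zeta are {alpha}; none are in {}.
Condition 2 (every backdoor path blocked by {}):
  P1: open — no interior node is in the conditioning set.
{} does not satisfy the backdoor criterion.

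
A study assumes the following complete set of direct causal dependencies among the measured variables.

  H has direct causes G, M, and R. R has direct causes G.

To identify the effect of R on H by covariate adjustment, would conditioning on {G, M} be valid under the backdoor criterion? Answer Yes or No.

Yes

Backdoor paths from R to H (paths whose first edge points into R):
  P1: R <- G -> H
Condition 1 (no descendant of R in the set): holds — descendants of R are {H}; none are in {G, M}.
Condition 2 (every backdoor path blocked by {G, M}):
  P1: blocked at fork node G ∈ conditioning set.
{G, M} satisfies the backdoor criterion.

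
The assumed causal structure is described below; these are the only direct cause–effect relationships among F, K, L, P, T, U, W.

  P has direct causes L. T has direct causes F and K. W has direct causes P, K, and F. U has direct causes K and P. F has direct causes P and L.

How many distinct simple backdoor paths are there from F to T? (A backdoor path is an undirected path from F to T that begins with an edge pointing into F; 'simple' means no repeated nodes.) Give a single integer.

A backdoor path from F to T is any simple undirected path whose first edge points into F (i.e. leaves F via a parent).
Parents of F: {L, P}.
Enumerating:
  P1: F <- L -> P -> U <- K -> T
  P2: F <- L -> P -> W <- K -> T
  P3: F <- P -> U <- K -> T
  P4: F <- P -> W <- K -> T
That exhausts the simple backdoor paths. Count: 4.

4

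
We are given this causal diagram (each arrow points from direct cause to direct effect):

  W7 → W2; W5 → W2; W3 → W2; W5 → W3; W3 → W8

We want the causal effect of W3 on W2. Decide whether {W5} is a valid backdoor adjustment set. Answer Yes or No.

Backdoor paths from W3 to W2 (paths whose first edge points into W3):
  P1: W3 <- W5 -> W2
Condition 1 (no descendant of W3 in the set): holds — descendants of W3 are {W2, W8}; none are in {W5}.
Condition 2 (every backdoor path blocked by {W5}):
  P1: blocked at fork node W5 ∈ conditioning set.
{W5} satisfies the backdoor criterion.

Yes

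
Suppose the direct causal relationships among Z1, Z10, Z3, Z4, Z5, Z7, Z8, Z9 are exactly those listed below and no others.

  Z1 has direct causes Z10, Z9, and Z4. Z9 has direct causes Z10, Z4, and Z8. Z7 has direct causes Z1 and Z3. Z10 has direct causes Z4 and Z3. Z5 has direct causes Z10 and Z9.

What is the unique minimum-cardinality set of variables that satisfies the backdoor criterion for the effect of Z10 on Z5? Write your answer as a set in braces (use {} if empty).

{Z4}

Variables eligible for adjustment (non-descendants of Z10, excluding Z10 and Z5): {Z3, Z4, Z8}.
Backdoor paths from Z10 to Z5:
  P1: Z10 <- Z3 -> Z7 <- Z1 <- Z4 -> Z9 -> Z5
  P2: Z10 <- Z3 -> Z7 <- Z1 <- Z9 -> Z5
  P3: Z10 <- Z4 -> Z9 -> Z5
  P4: Z10 <- Z4 -> Z1 <- Z9 -> Z5
The empty set is not sufficient: P3 (Z10 <- Z4 -> Z9 -> Z5) has no collider blocking it and no conditioned non-collider, so it is open.
Try {Z4}:
  P1: blocked at collider Z7 (neither it nor any descendant is in the conditioning set).
  P2: blocked at collider Z7 (neither it nor any descendant is in the conditioning set).
  P3: blocked at fork node Z4 ∈ conditioning set.
  P4: blocked at fork node Z4 ∈ conditioning set.
{Z4} contains no descendant of Z10 and blocks every backdoor path.
No other singleton works — e.g. {Z3} leaves P3 open — so {Z4} is the unique smallest valid adjustment set.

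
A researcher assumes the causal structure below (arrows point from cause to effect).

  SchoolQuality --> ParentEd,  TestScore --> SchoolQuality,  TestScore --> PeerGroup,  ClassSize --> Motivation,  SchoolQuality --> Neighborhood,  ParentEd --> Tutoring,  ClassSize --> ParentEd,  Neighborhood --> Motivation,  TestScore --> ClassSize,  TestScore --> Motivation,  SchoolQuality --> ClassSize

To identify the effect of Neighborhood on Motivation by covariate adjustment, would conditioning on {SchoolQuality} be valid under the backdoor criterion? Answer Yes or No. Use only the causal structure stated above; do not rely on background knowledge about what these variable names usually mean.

Backdoor paths from Neighborhood to Motivation (paths whose first edge points into Neighborhood):
  P1: Neighborhood <- SchoolQuality <- TestScore -> ClassSize -> Motivation
  P2: Neighborhood <- SchoolQuality <- TestScore -> Motivation
  P3: Neighborhood <- SchoolQuality -> ClassSize <- TestScore -> Motivation
  P4: Neighborhood <- SchoolQuality -> ClassSize -> Motivation
  P5: Neighborhood <- SchoolQuality -> ParentEd <- ClassSize <- TestScore -> Motivation
  P6: Neighborhood <- SchoolQuality -> ParentEd <- ClassSize -> Motivation
Condition 1 (no descendant of Neighborhood in the set): holds — descendants of Neighborhood are {Motivation}; none are in {SchoolQuality}.
Condition 2 (every backdoor path blocked by {SchoolQuality}):
  P1: blocked at chain node SchoolQuality ∈ conditioning set.
  P2: blocked at chain node SchoolQuality ∈ conditioning set.
  P3: blocked at fork node SchoolQuality ∈ conditioning set.
  P4: blocked at fork node SchoolQuality ∈ conditioning set.
  P5: blocked at fork node SchoolQuality ∈ conditioning set.
  P6: blocked at fork node SchoolQuality ∈ conditioning set.
{SchoolQuality} satisfies the backdoor criterion.

Yes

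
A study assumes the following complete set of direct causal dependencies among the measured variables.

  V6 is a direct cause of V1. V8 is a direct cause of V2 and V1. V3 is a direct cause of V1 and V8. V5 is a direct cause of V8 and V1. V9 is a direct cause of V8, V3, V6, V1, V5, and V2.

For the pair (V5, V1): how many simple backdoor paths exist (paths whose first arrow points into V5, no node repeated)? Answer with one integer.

8

A backdoor path from V5 to V1 is any simple undirected path whose first edge points into V5 (i.e. leaves V5 via a parent).
Parents of V5: {V9}.
Enumerating:
  P1: V5 <- V9 -> V6 -> V1
  P2: V5 <- V9 -> V3 -> V8 -> V1
  P3: V5 <- V9 -> V3 -> V1
  P4: V5 <- V9 -> V8 <- V3 -> V1
  P5: V5 <- V9 -> V8 -> V1
  P6: V5 <- V9 -> V2 <- V8 <- V3 -> V1
  P7: V5 <- V9 -> V2 <- V8 -> V1
  P8: V5 <- V9 -> V1
That exhausts the simple backdoor paths. Count: 8.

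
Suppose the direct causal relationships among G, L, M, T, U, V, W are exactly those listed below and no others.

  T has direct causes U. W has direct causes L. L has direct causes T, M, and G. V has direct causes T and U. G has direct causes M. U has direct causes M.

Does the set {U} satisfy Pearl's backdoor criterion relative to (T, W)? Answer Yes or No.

Yes

Backdoor paths from T to W (paths whose first edge points into T):
  P1: T <- U <- M -> G -> L -> W
  P2: T <- U <- M -> L -> W
Condition 1 (no descendant of T in the set): holds — descendants of T are {L, V, W}; none are in {U}.
Condition 2 (every backdoor path blocked by {U}):
  P1: blocked at chain node U ∈ conditioning set.
  P2: blocked at chain node U ∈ conditioning set.
{U} satisfies the backdoor criterion.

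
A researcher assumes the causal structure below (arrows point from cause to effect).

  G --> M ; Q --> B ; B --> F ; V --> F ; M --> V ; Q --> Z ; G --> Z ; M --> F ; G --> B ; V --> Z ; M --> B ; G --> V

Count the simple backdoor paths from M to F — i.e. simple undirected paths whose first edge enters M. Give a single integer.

6

A backdoor path from M to F is any simple undirected path whose first edge points into M (i.e. leaves M via a parent).
Parents of M: {G}.
Enumerating:
  P1: M <- G -> V -> F
  P2: M <- G -> V -> Z <- Q -> B -> F
  P3: M <- G -> B <- Q -> Z <- V -> F
  P4: M <- G -> B -> F
  P5: M <- G -> Z <- Q -> B -> F
  P6: M <- G -> Z <- V -> F
That exhausts the simple backdoor paths. Count: 6.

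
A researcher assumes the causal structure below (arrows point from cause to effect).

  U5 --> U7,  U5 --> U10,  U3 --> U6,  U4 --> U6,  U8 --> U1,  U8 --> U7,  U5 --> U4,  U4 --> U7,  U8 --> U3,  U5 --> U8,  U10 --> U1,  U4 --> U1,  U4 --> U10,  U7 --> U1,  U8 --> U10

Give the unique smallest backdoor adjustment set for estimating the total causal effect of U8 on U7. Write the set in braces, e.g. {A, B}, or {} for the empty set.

{U5}

Variables eligible for adjustment (non-descendants of U8, excluding U8 and U7): {U4, U5}.
Backdoor paths from U8 to U7:
  P1: U8 <- U5 -> U4 -> U7
  P2: U8 <- U5 -> U4 -> U10 -> U1 <- U7
  P3: U8 <- U5 -> U4 -> U1 <- U7
  P4: U8 <- U5 -> U7
  P5: U8 <- U5 -> U10 <- U4 -> U7
  P6: U8 <- U5 -> U10 <- U4 -> U1 <- U7
  P7: U8 <- U5 -> U10 -> U1 <- U4 -> U7
  P8: U8 <- U5 -> U10 -> U1 <- U7
The empty set is not sufficient: P1 (U8 <- U5 -> U4 -> U7) has no collider blocking it and no conditioned non-collider, so it is open.
Try {U5}:
  P1: blocked at fork node U5 ∈ conditioning set.
  P2: blocked at fork node U5 ∈ conditioning set.
  P3: blocked at fork node U5 ∈ conditioning set.
  P4: blocked at fork node U5 ∈ conditioning set.
  P5: blocked at fork node U5 ∈ conditioning set.
  P6: blocked at fork node U5 ∈ conditioning set.
  P7: blocked at fork node U5 ∈ conditioning set.
  P8: blocked at fork node U5 ∈ conditioning set.
{U5} contains no descendant of U8 and blocks every backdoor path.
No other singleton works — e.g. {U4} leaves P4 open — so {U5} is the unique smallest valid adjustment set.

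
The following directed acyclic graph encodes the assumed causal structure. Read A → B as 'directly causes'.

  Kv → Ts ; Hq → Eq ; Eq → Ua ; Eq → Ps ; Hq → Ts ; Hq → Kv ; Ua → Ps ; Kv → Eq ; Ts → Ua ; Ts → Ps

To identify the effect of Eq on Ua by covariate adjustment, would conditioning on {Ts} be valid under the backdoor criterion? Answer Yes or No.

Yes

Backdoor paths from Eq to Ua (paths whose first edge points into Eq):
  P1: Eq <- Hq -> Kv -> Ts -> Ua
  P2: Eq <- Hq -> Kv -> Ts -> Ps <- Ua
  P3: Eq <- Hq -> Ts -> Ua
  P4: Eq <- Hq -> Ts -> Ps <- Ua
  P5: Eq <- Kv <- Hq -> Ts -> Ua
  P6: Eq <- Kv <- Hq -> Ts -> Ps <- Ua
  P7: Eq <- Kv -> Ts -> Ua
  P8: Eq <- Kv -> Ts -> Ps <- Ua
Condition 1 (no descendant of Eq in the set): holds — descendants of Eq are {Ps, Ua}; none are in {Ts}.
Condition 2 (every backdoor path blocked by {Ts}):
  P1: blocked at chain node Ts ∈ conditioning set.
  P2: blocked at chain node Ts ∈ conditioning set.
  P3: blocked at chain node Ts ∈ conditioning set.
  P4: blocked at chain node Ts ∈ conditioning set.
  P5: blocked at chain node Ts ∈ conditioning set.
  P6: blocked at chain node Ts ∈ conditioning set.
  P7: blocked at chain node Ts ∈ conditioning set.
  P8: blocked at chain node Ts ∈ conditioning set.
{Ts} satisfies the backdoor criterion.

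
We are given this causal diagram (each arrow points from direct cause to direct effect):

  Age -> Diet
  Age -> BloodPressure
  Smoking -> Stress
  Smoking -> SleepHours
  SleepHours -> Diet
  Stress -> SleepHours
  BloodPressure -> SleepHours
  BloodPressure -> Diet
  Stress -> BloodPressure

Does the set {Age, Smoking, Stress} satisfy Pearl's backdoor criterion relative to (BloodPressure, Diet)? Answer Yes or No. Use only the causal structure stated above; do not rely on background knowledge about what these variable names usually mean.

Backdoor paths from BloodPressure to Diet (paths whose first edge points into BloodPressure):
  P1: BloodPressure <- Age -> Diet
  P2: BloodPressure <- Stress <- Smoking -> SleepHours -> Diet
  P3: BloodPressure <- Stress -> SleepHours -> Diet
Condition 1 (no descendant of BloodPressure in the set): holds — descendants of BloodPressure are {Diet, SleepHours}; none are in {Age, Smoking, Stress}.
Condition 2 (every backdoor path blocked by {Age, Smoking, Stress}):
  P1: blocked at fork node Age ∈ conditioning set.
  P2: blocked at chain node Stress ∈ conditioning set.
  P3: blocked at fork node Stress ∈ conditioning set.
{Age, Smoking, Stress} satisfies the backdoor criterion.

Yes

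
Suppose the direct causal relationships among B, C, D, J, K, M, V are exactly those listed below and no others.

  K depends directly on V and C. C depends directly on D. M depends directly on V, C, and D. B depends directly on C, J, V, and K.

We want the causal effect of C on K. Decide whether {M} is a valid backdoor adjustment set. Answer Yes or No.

Backdoor paths from C to K (paths whose first edge points into C):
  P1: C <- D -> M <- V -> K
  P2: C <- D -> M <- V -> B <- K
Condition 1 (no descendant of C in the set): FAILS — M is a descendant of C.
Condition 2 (every backdoor path blocked by {M}):
  P1: open — collider(s) M are conditioned on (or have a conditioned descendant) and no non-collider on the path is in the set.
  P2: blocked at collider B (neither it nor any descendant is in the conditioning set).
{M} does not satisfy the backdoor criterion.

No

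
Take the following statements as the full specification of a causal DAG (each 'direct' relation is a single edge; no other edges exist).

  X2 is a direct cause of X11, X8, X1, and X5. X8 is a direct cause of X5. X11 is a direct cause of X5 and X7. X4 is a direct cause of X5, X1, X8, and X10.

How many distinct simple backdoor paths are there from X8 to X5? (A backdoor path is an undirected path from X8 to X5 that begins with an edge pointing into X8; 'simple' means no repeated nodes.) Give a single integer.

A backdoor path from X8 to X5 is any simple undirected path whose first edge points into X8 (i.e. leaves X8 via a parent).
Parents of X8: {X2, X4}.
Enumerating:
  P1: X8 <- X2 -> X11 -> X5
  P2: X8 <- X2 -> X5
  P3: X8 <- X2 -> X1 <- X4 -> X5
  P4: X8 <- X4 -> X5
  P5: X8 <- X4 -> X1 <- X2 -> X11 -> X5
  P6: X8 <- X4 -> X1 <- X2 -> X5
That exhausts the simple backdoor paths. Count: 6.

6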